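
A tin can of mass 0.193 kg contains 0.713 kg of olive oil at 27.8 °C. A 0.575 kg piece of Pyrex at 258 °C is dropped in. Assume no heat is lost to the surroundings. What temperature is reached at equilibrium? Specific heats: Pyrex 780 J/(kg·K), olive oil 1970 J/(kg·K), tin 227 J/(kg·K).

T_f ≈ 82.2 °C

Setting the total heat transfer to zero:
0.575×780×(T − 258) + 0.713×1970×(T − 27.8) + 0.193×227×(T − 27.8) = 0
448.5(T − 258) + 1404.6(T − 27.8) + 43.81(T − 27.8) = 0
1896.9 T = 155979
T ≈ 82.23 °C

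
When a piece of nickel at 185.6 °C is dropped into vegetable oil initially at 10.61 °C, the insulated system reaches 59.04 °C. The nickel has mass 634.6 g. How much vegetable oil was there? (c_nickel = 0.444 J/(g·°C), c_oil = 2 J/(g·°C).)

|Q_nickel| = |Q_oil|:
634.6·0.444·(185.6 − 59.04) = m·2·(59.04 − 10.61)
96.86 m = 35660  ⇒  m ≈ 368.2 g

m ≈ 368 g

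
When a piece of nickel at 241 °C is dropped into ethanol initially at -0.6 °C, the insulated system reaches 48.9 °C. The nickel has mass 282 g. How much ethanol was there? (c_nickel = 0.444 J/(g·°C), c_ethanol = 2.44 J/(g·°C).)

Heat gained plus heat lost sum to zero:
282·0.444·(48.9 − 241) + m·2.44·(48.9 − (-0.6)) = 0
120.78 m = 24052
m = 24052/120.78 ≈ 199.1 g

m ≈ 199 g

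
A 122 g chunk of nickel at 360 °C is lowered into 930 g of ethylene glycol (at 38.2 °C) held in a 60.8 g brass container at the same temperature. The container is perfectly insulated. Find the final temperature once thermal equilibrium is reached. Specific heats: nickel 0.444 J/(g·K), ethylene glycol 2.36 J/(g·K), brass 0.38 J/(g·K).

T_f ≈ 45.9 °C

Net heat exchanged in the isolated system is zero:
122*0.444*(T − 360) + 930*2.36*(T − 38.2) + 60.8*0.38*(T − 38.2) = 0
2272.1 T = 104224
T = 104224/2272.1 ≈ 45.87 °C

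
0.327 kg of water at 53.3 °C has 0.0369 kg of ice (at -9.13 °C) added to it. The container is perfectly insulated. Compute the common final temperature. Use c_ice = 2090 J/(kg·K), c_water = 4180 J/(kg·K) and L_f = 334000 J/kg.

Setting the total heat transfer to zero:
warm ice to 0 °C: 0.0369·2090·(0 − (-9.13)) = 704.11; melt ice: 0.0369·334000 = 12325; warm the meltwater: 154.24 T; water: 1366.9(T − 53.3)
1521.1 T = 72854 − 13029 = 59825
T ≈ 39.33 °C (positive, so assuming full melt was valid).

T_f ≈ 39.3 °C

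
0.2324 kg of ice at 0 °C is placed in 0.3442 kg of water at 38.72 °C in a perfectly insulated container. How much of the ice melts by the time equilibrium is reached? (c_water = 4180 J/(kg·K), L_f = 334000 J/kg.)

Cooling the water to 0 °C releases 0.3442·4180·38.72 = 55709 J.
To melt every bit of ice: 0.2324·334000 = 77622 J.
That's not enough to melt it all — equilibrium is at 0 °C with ice remaining.
m_melted·334000 = 55709  ⇒  m_melted ≈ 0.1668 kg.

m_melted ≈ 0.167 kg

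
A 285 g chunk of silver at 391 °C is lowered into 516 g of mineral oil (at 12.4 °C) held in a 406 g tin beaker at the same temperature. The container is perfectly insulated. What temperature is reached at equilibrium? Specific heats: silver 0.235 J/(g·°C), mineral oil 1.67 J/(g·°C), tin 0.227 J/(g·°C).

T_f ≈ 37.2 °C

Net heat exchanged in the isolated system is zero:
285×0.235×(T − 391) + 516×1.67×(T − 12.4) + 406×0.227×(T − 12.4) = 0
1020.9 T = 38015
T ≈ 37.24 °C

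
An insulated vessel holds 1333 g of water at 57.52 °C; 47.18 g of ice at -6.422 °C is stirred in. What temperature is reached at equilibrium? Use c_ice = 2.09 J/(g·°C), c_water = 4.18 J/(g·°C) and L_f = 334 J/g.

Setting the total heat transfer to zero:
warm ice to 0 °C: 47.18×2.09×(0 − (-6.422)) = 633.25; melt ice: 47.18×334 = 15758; meltwater 0→T: 47.18×4.18×T = 197.21 T; water: 5571.9(T − 57.52)
5769.2 T = 320498 − 16391 = 304107
T ≈ 52.71 °C. Since T > 0 °C, the all-ice-melts assumption holds.

T_f ≈ 52.7 °C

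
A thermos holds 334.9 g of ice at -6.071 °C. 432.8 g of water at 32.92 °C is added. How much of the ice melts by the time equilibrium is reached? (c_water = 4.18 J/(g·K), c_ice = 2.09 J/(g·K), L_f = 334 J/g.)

m_melted ≈ 166 g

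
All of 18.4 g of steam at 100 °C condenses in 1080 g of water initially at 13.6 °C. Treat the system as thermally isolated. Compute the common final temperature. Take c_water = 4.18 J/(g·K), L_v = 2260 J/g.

T_f ≈ 24.1 °C

Let T be the final temperature. ΣQ_i = 0:
steam→water at 100 °C releases m L_v = 18.4·2260 = 41584
  condensate cools 100→T: 18.4·4.18·(T − 100) = 76.91(T − 100)
  water warms: 1080·4.18·(T − 13.6) = 4514.4(T − 13.6)
4591.3 T = 41584 + 7691.2 + 61396 = 110671
T ≈ 24.10 °C, under the boiling point, so the assumption holds.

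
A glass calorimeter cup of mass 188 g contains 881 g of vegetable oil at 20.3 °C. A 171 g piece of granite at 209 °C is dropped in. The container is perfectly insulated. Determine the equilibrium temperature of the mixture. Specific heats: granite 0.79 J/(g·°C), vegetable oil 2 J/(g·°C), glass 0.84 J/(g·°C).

Heat gained plus heat lost sum to zero:
171·0.79·(T − 209) + 881·2·(T − 20.3) + 188·0.84·(T − 20.3) = 0
135.09(T − 209) + 1762(T − 20.3) + 157.92(T − 20.3) = 0
(135.09 + 1762 + 157.92) T = 135.09·209 + 1762·20.3 + 157.92·20.3
T ≈ 32.70 °C

T_f ≈ 32.7 °C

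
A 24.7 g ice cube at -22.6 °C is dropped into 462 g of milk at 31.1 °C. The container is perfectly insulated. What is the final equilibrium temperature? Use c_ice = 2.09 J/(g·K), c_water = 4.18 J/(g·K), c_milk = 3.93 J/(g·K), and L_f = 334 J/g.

Energy conservation, ΣQ = 0:
warm ice to 0 °C: 24.7×2.09×(0 − (-22.6)) = 1166.7; melt ice: 24.7×334 = 8249.8; warm the meltwater: 103.25 T; milk cools: 462×3.93×(T − 31.1) = 1815.7(T − 31.1)
1918.9 T = 56467 − 9416.5 = 47051
T ≈ 24.52 °C. Since T > 0 °C, the all-ice-melts assumption holds.

T_f ≈ 24.5 °C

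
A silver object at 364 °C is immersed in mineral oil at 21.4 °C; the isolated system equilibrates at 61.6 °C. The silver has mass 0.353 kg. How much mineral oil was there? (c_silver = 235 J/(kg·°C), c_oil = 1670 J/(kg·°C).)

m ≈ 0.374 kg

Net heat exchanged in the isolated system is zero:
0.353·235·(61.6 − 364) + m·1670·(61.6 − 21.4) = 0
67134 m = 25086
m = 25086/67134 ≈ 0.3737 kg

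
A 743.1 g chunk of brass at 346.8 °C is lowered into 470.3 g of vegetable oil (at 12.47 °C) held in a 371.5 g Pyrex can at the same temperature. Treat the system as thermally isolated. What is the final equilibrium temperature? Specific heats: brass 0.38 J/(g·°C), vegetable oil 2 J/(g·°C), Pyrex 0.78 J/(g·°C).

T_f ≈ 74.9 °C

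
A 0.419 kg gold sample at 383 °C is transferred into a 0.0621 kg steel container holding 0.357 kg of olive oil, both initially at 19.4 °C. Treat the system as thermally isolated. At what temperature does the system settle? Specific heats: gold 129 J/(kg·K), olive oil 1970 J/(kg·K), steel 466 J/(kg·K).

T_f is the heat-capacity-weighted average of the initial temperatures:
T_f = (54.05*383 + 703.29*19.4 + 28.94*19.4) / (54.05 + 703.29 + 28.94)
    = 34907 / 786.28 ≈ 44.39 °C

T_f ≈ 44.4 °C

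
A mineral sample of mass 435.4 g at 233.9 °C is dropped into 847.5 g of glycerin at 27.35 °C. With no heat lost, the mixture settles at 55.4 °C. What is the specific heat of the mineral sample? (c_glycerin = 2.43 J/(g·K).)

c ≈ 0.743 J/(g·K)

Taking heat into each body as positive, Σ m c ΔT = 0:
435.4·c·(55.4 − 233.9) + 847.5·2.43·(55.4 − 27.35) = 0
-77719 c = -57767
c = -57767/-77719 ≈ 0.7433 J/(g·K)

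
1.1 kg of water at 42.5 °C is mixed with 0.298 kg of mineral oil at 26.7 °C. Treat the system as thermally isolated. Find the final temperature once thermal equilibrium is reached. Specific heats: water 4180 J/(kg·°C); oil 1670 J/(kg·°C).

T_f ≈ 41.0 °C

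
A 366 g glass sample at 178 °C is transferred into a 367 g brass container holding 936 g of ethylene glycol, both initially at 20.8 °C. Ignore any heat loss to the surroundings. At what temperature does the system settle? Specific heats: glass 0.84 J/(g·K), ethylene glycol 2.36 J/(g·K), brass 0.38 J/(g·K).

With ΣQ=0 the equilibrium temperature is the m·c-weighted mean:
T_f = (307.44×178 + 2209×20.8 + 139.46×20.8) / (307.44 + 2209 + 139.46)
    = 103571 / 2655.9 ≈ 39.00 °C

T_f ≈ 39.0 °C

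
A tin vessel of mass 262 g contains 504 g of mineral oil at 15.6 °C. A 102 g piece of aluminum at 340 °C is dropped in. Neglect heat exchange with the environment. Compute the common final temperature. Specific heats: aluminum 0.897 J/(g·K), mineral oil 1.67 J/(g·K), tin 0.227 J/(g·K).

T_f ≈ 45.5 °C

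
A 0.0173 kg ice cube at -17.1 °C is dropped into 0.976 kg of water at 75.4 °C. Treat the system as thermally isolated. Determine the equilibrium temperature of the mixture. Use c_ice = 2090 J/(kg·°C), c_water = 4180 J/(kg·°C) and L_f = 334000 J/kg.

Energy conservation, ΣQ = 0:
ice -17.1→0 °C: 0.0173×2090×17.1 = 618.28
  latent heat to melt: 0.0173×334000 = 5778.2
  meltwater 0→T: 0.0173×4180×T = 72.31 T
  water cools: 0.976×4180×(T − 75.4) = 4079.7(T − 75.4)
4152 T = 307608 − 6396.5 = 301211
T ≈ 72.55 °C (positive, so assuming full melt was valid).

T_f ≈ 72.5 °C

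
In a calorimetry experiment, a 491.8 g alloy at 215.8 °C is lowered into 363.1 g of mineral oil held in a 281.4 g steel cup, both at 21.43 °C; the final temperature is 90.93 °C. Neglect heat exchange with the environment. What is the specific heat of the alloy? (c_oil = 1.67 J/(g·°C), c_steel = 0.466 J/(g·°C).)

c ≈ 0.835 J/(g·°C)

Net heat exchanged in the isolated system is zero:
491.8·c·(90.93 − 215.8) + 363.1·1.67·(90.93 − 21.43) + 281.4·0.466·(90.93 − 21.43) = 0
-61411 c = -51257
c = -51257/-61411 ≈ 0.8347 J/(g·°C)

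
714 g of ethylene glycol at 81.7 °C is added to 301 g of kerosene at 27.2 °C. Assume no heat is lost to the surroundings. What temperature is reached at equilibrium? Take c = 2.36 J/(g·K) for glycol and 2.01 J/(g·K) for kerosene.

T_f ≈ 67.3 °C

T_f is the heat-capacity-weighted average of the initial temperatures:
T_f = (1685*81.7 + 605.01*27.2) / (1685 + 605.01)
    = 154124 / 2290.1 ≈ 67.30 °C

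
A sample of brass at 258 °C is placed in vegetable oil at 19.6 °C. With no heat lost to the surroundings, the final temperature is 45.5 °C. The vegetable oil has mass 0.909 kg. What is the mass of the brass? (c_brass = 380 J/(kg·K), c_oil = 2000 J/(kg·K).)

Setting the total heat transfer to zero:
m×380×(45.5 − 258) + 0.909×2000×(45.5 − 19.6) = 0
-80750 m = -47086
m = -47086/-80750 ≈ 0.5831 kg

m ≈ 0.583 kg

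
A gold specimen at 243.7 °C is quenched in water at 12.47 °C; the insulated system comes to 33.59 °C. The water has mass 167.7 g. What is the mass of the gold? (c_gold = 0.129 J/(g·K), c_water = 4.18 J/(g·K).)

m ≈ 546 g

Let T be the final temperature. ΣQ_i = 0:
m×0.129×(33.59 − 243.7) + 167.7×4.18×(33.59 − 12.47) = 0
-27.1 m = -14805
m = -14805/-27.1 ≈ 546.2 g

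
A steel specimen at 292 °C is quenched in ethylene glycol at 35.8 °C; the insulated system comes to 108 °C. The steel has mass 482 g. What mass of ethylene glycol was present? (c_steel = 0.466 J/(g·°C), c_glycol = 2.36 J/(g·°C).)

Setting the total heat transfer to zero:
482·0.466·(108 − 292) + m·2.36·(108 − 35.8) = 0
170.39 m = 41329
m = 41329/170.39 ≈ 242.6 g

m ≈ 243 g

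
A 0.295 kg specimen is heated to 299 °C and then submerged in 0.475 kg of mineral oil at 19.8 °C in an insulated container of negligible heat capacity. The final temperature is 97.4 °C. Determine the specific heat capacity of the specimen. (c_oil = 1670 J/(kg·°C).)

c ≈ 1040 J/(kg·°C)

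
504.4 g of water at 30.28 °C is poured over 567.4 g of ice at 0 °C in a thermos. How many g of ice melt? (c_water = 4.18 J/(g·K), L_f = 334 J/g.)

m_melted ≈ 191 g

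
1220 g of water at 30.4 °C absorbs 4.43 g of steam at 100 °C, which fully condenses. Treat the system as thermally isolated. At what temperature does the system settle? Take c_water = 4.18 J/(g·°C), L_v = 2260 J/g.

Taking heat into each body as positive, Σ m c ΔT = 0:
condense steam: −4.43×2260 = −10012; condensed water 100 °C→T: 18.52(T − 100); water warms: 1220×4.18×(T − 30.4) = 5099.6(T − 30.4)
5118.1 T = 10012 + 1851.7 + 155028 = 166891
T ≈ 32.61 °C — below 100 °C, confirming all the steam condensed.

T_f ≈ 32.6 °C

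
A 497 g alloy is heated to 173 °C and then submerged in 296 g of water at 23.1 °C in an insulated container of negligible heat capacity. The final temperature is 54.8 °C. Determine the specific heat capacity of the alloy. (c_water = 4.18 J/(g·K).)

c ≈ 0.668 J/(g·K)

m_s c (T_s − T_f) = m_water c_water (T_f − T_0):
497×c×(173 − 54.8) = 296×4.18×(54.8 − 23.1)
58745 c = 39222  ⇒  c ≈ 0.6677 J/(g·K)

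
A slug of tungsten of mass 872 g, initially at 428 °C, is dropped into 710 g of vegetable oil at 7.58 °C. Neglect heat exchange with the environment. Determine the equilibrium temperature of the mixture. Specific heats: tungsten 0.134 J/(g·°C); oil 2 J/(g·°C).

T_f is the heat-capacity-weighted average of the initial temperatures:
T_f = (116.85×428 + 1420×7.58) / (116.85 + 1420)
    = 60775 / 1536.8 ≈ 39.54 °C

T_f ≈ 39.5 °C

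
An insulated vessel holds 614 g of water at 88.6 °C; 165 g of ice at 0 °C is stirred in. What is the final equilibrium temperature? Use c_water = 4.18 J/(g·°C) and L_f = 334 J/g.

T_f ≈ 52.9 °C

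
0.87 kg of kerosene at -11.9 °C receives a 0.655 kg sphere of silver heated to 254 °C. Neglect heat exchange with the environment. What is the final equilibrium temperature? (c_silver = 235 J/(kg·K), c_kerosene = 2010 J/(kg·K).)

T_f ≈ 9.6 °C

Let T be the final temperature. ΣQ_i = 0:
0.655×235×(T − 254) + 0.87×2010×(T − (-11.9)) = 0
1902.6 T = 18287
T = 18287/1902.6 ≈ 9.61 °C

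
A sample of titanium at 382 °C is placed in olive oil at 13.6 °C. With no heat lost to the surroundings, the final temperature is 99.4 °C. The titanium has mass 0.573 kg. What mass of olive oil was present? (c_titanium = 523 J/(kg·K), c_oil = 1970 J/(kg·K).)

Taking heat into each body as positive, Σ m c ΔT = 0:
0.573×523×(99.4 − 382) + m×1970×(99.4 − 13.6) = 0
169026 m = 84689
m = 84689/169026 ≈ 0.501 kg

m ≈ 0.501 kg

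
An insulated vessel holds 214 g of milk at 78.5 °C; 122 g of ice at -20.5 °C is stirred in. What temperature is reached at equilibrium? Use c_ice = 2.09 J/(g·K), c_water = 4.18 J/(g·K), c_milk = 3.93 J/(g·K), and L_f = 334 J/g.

T_f ≈ 14.8 °C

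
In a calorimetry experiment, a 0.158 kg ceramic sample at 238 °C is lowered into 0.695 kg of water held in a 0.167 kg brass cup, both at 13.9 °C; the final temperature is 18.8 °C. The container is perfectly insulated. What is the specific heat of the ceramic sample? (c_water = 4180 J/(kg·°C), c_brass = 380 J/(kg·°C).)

Setting the total heat transfer to zero:
0.158·c·(18.8 − 238) + 0.695·4180·(18.8 − 13.9) + 0.167·380·(18.8 − 13.9) = 0
-34.63 c = -14546
c = -14546/-34.63 ≈ 420 J/(kg·°C)

c ≈ 420 J/(kg·°C)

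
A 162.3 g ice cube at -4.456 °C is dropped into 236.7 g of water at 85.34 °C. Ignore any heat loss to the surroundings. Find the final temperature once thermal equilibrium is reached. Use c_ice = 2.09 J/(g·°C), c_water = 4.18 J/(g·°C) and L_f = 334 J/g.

T_f ≈ 17.2 °C

Let T be the final temperature. ΣQ_i = 0:
warm ice to 0 °C: 162.3·2.09·(0 − (-4.456)) = 1511.5; melt ice: 162.3·334 = 54208; warm the meltwater: 678.41 T; water cools: 236.7·4.18·(T − 85.34) = 989.41(T − 85.34)
1667.8 T = 84436 − 55720 = 28716
T ≈ 17.22 °C (positive, so assuming full melt was valid).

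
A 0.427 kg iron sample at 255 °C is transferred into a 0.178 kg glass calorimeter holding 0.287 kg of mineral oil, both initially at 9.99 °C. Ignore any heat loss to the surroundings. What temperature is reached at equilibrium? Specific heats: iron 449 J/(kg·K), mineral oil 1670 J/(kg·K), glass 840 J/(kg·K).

T_f ≈ 67.2 °C

Heat gained plus heat lost sum to zero:
0.427·449·(T − 255) + 0.287·1670·(T − 9.99) + 0.178·840·(T − 9.99) = 0
191.72(T − 255) + 479.29(T − 9.99) + 149.52(T − 9.99) = 0
820.53 T = 55171
T ≈ 67.24 °C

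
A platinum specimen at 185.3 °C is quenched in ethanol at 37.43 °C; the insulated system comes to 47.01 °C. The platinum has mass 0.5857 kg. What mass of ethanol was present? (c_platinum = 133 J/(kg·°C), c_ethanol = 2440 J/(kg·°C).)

|Q_platinum| = |Q_ethanol|:
0.5857·133·(185.3 − 47.01) = m·2440·(47.01 − 37.43)
23375 m = 10773  ⇒  m ≈ 0.4609 kg

m ≈ 0.461 kg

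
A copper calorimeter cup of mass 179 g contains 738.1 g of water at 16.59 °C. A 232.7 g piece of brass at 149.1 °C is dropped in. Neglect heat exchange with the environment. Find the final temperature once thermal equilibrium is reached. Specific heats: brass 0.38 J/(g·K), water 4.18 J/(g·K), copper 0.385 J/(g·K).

T_f ≈ 20.2 °C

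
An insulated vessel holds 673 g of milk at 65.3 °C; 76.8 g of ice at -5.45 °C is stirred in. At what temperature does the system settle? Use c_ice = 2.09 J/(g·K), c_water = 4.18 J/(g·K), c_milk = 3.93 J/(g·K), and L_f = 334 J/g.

Taking heat into each body as positive, Σ m c ΔT = 0:
warm ice to 0 °C: 76.8·2.09·(0 − (-5.45)) = 874.79
  melt ice: 76.8·334 = 25651
  warm the meltwater: 321.02 T
  milk: 2644.9(T − 65.3)
2965.9 T = 172711 − 26526 = 146185
T ≈ 49.29 °C (positive, so assuming full melt was valid).

T_f ≈ 49.3 °C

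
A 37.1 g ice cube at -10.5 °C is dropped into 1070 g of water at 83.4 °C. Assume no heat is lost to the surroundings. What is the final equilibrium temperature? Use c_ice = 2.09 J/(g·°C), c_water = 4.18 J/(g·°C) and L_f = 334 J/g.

Let T be the final temperature. ΣQ_i = 0:
ice -10.5→0 °C: 37.1·2.09·10.5 = 814.16
  fusion: m_ice L_f = 37.1·334 = 12391
  warm the meltwater: 155.08 T
  water: 4472.6(T − 83.4)
4627.7 T = 373015 − 13206 = 359809
T ≈ 77.75 °C (positive, so assuming full melt was valid).

T_f ≈ 77.8 °C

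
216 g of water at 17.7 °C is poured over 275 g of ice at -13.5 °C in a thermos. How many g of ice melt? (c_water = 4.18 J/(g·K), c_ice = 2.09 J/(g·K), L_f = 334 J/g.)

m_melted ≈ 24.6 g

Cooling the water to 0 °C releases 216×4.18×17.7 = 15981 J.
Warming the ice to 0 °C takes 275×2.09×13.5 = 7759.1 J, leaving 8221.9 J for melting.
To melt every bit of ice: 275×334 = 91850 J.
That's not enough to melt it all — equilibrium is at 0 °C with ice remaining.
Mass melted = 8221.9/334 ≈ 24.62 g.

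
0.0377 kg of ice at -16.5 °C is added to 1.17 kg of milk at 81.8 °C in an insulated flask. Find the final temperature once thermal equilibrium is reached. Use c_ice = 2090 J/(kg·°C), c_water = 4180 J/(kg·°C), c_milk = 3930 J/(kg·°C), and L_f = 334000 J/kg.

T_f ≈ 76.2 °C

Let T be the final temperature. ΣQ_i = 0:
ice -16.5→0 °C: 0.0377·2090·16.5 = 1300.1; fusion: m_ice L_f = 0.0377·334000 = 12592; meltwater 0→T: 0.0377·4180·T = 157.59 T; milk cools: 1.17·3930·(T − 81.8) = 4598.1(T − 81.8)
4755.7 T = 376125 − 13892 = 362233
T ≈ 76.17 °C (positive, so assuming full melt was valid).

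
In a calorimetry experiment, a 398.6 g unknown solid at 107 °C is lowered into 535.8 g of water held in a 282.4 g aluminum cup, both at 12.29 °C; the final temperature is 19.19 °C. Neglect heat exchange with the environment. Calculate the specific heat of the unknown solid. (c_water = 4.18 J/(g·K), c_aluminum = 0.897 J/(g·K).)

Energy conservation, ΣQ = 0:
398.6·c·(19.19 − 107) + 535.8·4.18·(19.19 − 12.29) + 282.4·0.897·(19.19 − 12.29) = 0
-35001 c = -17201
c = -17201/-35001 ≈ 0.4915 J/(g·K)

c ≈ 0.491 J/(g·K)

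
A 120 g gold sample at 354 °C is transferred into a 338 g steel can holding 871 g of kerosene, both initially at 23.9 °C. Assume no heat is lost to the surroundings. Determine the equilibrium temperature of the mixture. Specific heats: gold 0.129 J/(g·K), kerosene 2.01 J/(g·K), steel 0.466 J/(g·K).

T_f ≈ 26.6 °C

T_f = Σ m_i c_i T_i / Σ m_i c_i:
T_f = (15.48·354 + 1750.7·23.9 + 157.51·23.9) / (15.48 + 1750.7 + 157.51)
    = 51086 / 1923.7 ≈ 26.56 °C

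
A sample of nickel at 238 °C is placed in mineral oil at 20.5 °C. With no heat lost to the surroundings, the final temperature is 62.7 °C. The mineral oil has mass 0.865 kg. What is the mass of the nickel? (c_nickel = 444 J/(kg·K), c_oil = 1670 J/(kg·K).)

m ≈ 0.783 kg

Taking heat into each body as positive, Σ m c ΔT = 0:
m×444×(62.7 − 238) + 0.865×1670×(62.7 − 20.5) = 0
-77833 m = -60960
m = -60960/-77833 ≈ 0.7832 kg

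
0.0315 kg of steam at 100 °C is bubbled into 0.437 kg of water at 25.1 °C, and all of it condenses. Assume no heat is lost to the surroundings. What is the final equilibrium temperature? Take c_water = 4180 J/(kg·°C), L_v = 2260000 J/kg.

T_f ≈ 66.5 °C

Net heat exchanged in the isolated system is zero:
condense steam: −0.0315·2260000 = −71190; condensate cools 100→T: 0.0315·4180·(T − 100) = 131.67(T − 100); water warms: 0.437·4180·(T − 25.1) = 1826.7(T − 25.1)
1958.3 T = 71190 + 13167 + 45849 = 130206
T ≈ 66.49 °C (< 100 °C, so full condensation is consistent).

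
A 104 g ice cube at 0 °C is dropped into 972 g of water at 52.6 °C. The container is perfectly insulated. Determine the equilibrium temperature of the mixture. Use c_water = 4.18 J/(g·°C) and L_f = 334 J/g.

T_f ≈ 39.8 °C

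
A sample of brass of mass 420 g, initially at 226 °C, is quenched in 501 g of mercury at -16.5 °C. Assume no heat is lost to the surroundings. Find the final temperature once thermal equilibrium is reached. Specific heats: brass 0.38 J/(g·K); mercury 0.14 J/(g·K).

Conservation of energy gives ΣQ = 0:
420·0.38·(T − 226) + 501·0.14·(T − (-16.5)) = 0
(159.6 + 70.14) T = 159.6·226 + 70.14·(-16.5)
T = 34912/229.74 ≈ 151.96 °C

T_f ≈ 152.0 °C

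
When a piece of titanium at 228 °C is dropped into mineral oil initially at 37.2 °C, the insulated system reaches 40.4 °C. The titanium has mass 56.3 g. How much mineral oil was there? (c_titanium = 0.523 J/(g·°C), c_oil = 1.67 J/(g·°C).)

m ≈ 1030 g

Energy conservation, ΣQ = 0:
56.3×0.523×(40.4 − 228) + m×1.67×(40.4 − 37.2) = 0
5.344 m = 5523.9
m = 5523.9/5.344 ≈ 1034 g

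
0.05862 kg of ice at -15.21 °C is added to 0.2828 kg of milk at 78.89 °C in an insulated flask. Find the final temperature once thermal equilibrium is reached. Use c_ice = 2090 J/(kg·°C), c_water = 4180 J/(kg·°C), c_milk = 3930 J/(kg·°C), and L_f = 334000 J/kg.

T_f ≈ 48.8 °C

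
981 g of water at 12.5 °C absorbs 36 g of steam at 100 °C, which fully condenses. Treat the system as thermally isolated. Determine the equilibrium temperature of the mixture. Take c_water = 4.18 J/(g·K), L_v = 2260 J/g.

T_f ≈ 34.7 °C

Sum of m c ΔT and latent-heat terms is zero:
latent heat released on condensation: 36·2260 = 81360; condensed water 100 °C→T: 150.48(T − 100); original water: 4100.6(T − 12.5)
4251.1 T = 81360 + 15048 + 51257 = 147665
T ≈ 34.74 °C, under the boiling point, so the assumption holds.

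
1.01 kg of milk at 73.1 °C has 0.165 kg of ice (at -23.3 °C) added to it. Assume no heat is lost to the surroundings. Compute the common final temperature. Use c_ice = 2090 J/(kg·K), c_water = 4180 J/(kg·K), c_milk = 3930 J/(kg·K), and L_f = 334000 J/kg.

T_f ≈ 48.7 °C

Taking heat into each body as positive, Σ m c ΔT = 0:
ice -23.3→0 °C: 0.165×2090×23.3 = 8035
  fusion: m_ice L_f = 0.165×334000 = 55110
  warm the meltwater: 689.7 T
  milk cools: 1.01×3930×(T − 73.1) = 3969.3(T − 73.1)
4659 T = 290156 − 63145 = 227011
T ≈ 48.73 °C. Since T > 0 °C, the all-ice-melts assumption holds.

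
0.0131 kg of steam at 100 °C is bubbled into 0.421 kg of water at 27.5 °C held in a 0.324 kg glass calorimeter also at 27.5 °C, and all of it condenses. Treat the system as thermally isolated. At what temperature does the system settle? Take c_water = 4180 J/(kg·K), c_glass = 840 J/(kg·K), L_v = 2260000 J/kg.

Energy balance with sensible and latent terms:
latent heat released on condensation: 0.0131×2260000 = 29606
  condensate cools 100→T: 0.0131×4180×(T − 100) = 54.76(T − 100)
  original water: 1759.8(T − 27.5)
  glass cup: 0.324×840×(T − 27.5) = 272.16(T − 27.5)
2086.7 T = 29606 + 5475.8 + 55878 = 90960
T ≈ 43.59 °C — below 100 °C, confirming all the steam condensed.

T_f ≈ 43.6 °C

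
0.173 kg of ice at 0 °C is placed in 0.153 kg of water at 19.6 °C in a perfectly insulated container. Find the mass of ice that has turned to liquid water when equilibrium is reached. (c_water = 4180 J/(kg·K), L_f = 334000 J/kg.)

m_melted ≈ 0.0375 kg

Water can give up m c ΔT = 0.153×4180×19.6 = 12535 J before reaching 0 °C.
Melting all 0.173 kg of ice would need 0.173×334000 = 57782 J.
12535 J < 57782 J, so only part of the ice melts and the system sits at 0 °C.
Mass melted = 12535/334000 ≈ 0.03753 kg.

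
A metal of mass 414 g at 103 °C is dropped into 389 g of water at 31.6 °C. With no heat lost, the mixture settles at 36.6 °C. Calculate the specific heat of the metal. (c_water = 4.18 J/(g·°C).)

c ≈ 0.296 J/(g·°C)

Setting the total heat transfer to zero:
414·c·(36.6 − 103) + 389·4.18·(36.6 − 31.6) = 0
-27490 c = -8130.1
c = -8130.1/-27490 ≈ 0.2958 J/(g·°C)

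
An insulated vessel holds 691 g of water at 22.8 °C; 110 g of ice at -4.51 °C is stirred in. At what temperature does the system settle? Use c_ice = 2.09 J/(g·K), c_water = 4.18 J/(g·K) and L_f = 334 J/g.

Energy balance with sensible and latent terms:
warm ice to 0 °C: 110·2.09·(0 − (-4.51)) = 1036.8
  fusion: m_ice L_f = 110·334 = 36740
  warm the meltwater: 459.8 T
  water: 2888.4(T − 22.8)
3348.2 T = 65855 − 37777 = 28078
T ≈ 8.39 °C — above 0 °C, consistent with complete melting.

T_f ≈ 8.4 °C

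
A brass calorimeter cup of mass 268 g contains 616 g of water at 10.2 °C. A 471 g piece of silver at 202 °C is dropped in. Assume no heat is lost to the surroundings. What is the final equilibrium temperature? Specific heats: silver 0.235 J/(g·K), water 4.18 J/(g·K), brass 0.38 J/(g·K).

Net heat exchanged in the isolated system is zero:
471×0.235×(T − 202) + 616×4.18×(T − 10.2) + 268×0.38×(T − 10.2) = 0
110.68(T − 202) + 2574.9(T − 10.2) + 101.84(T − 10.2) = 0
2787.4 T = 49661
T = 49661/2787.4 ≈ 17.82 °C

T_f ≈ 17.8 °C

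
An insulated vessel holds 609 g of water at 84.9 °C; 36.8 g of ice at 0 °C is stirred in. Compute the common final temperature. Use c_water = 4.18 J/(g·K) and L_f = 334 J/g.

Taking heat into each body as positive, Σ m c ΔT = 0:
melt ice: 36.8·334 = 12291
  meltwater 0→T: 36.8·4.18·T = 153.82 T
  water: 2545.6(T − 84.9)
2699.4 T = 216123 − 12291 = 203832
T ≈ 75.51 °C. Since T > 0 °C, the all-ice-melts assumption holds.

T_f ≈ 75.5 °C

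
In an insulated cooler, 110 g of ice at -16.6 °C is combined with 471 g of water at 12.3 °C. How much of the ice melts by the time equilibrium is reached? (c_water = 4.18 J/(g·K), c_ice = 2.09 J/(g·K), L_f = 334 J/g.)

Water can give up m c ΔT = 471×4.18×12.3 = 24216 J before reaching 0 °C.
Warming the ice to 0 °C takes 110×2.09×16.6 = 3816.3 J, leaving 20400 J for melting.
To melt every bit of ice: 110×334 = 36740 J.
20400 J < 36740 J, so only part of the ice melts and the system sits at 0 °C.
m_melt = 20400 / L_f = 61.08 g.

m_melted ≈ 61.1 g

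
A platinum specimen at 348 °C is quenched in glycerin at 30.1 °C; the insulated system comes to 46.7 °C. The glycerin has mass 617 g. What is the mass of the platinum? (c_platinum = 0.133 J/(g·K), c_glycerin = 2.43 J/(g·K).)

m ≈ 621 g

|Q_platinum| = |Q_glycerin|:
m·0.133·(348 − 46.7) = 617·2.43·(46.7 − 30.1)
40.07 m = 24889  ⇒  m ≈ 621.1 g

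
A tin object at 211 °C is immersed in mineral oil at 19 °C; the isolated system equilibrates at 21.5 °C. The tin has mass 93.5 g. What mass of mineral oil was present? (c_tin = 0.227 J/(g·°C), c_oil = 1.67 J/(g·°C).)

Net heat exchanged in the isolated system is zero:
93.5×0.227×(21.5 − 211) + m×1.67×(21.5 − 19) = 0
4.175 m = 4022
m = 4022/4.175 ≈ 963.4 g

m ≈ 963 g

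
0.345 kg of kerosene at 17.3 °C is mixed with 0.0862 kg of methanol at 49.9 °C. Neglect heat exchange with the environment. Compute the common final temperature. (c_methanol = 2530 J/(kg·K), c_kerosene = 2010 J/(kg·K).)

T_f ≈ 25.1 °C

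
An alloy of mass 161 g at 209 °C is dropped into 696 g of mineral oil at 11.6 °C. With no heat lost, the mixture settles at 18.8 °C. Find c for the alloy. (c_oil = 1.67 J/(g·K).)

c ≈ 0.273 J/(g·K)

Heat lost by the alloy = heat gained by the oil:
161×c×(209 − 18.8) = 696×1.67×(18.8 − 11.6)
30622 c = 8368.7  ⇒  c ≈ 0.2733 J/(g·K)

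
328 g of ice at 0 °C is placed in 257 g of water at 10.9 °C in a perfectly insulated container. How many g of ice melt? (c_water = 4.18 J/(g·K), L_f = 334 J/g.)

m_melted ≈ 35.1 g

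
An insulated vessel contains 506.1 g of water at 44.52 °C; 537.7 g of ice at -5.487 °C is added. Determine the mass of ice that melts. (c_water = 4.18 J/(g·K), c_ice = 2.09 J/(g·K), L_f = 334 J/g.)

Heat available from the water dropping to 0 °C: 506.1×4.18×44.52 = 94182 J.
Warming the ice to 0 °C takes 537.7×2.09×5.487 = 6166.3 J, leaving 88016 J for melting.
Fully melting the ice requires m_ice L_f = 537.7×334 = 179592 J.
88016 J < 179592 J, so only part of the ice melts and the system sits at 0 °C.
Mass melted = 88016/334 ≈ 263.5 g.

m_melted ≈ 264 g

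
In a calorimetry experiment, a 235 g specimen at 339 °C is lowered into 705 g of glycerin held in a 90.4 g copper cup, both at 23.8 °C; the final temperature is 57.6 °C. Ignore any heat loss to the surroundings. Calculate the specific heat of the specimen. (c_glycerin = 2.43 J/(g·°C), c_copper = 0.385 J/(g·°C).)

c ≈ 0.893 J/(g·°C)

Net heat exchanged in the isolated system is zero:
235·c·(57.6 − 339) + 705·2.43·(57.6 − 23.8) + 90.4·0.385·(57.6 − 23.8) = 0
-66129 c = -59081
c = -59081/-66129 ≈ 0.8934 J/(g·°C)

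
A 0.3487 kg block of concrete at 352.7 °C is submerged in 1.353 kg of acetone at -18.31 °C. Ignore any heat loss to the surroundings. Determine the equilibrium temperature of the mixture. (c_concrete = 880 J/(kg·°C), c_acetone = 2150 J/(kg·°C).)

With ΣQ=0 the equilibrium temperature is the m·c-weighted mean:
T_f = (306.86·352.7 + 2908.9·(-18.31)) / (306.86 + 2908.9)
    = 54965 / 3215.8 ≈ 17.09 °C

T_f ≈ 17.1 °C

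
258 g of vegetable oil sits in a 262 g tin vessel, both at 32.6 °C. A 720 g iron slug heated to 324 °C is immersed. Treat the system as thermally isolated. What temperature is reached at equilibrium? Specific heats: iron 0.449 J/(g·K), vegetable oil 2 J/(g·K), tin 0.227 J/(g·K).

Net heat exchanged in the isolated system is zero:
720·0.449·(T − 324) + 258·2·(T − 32.6) + 262·0.227·(T − 32.6) = 0
323.28(T − 324) + 516(T − 32.6) + 59.47(T − 32.6) = 0
(323.28 + 516 + 59.47) T = 323.28·324 + 516·32.6 + 59.47·32.6
T ≈ 137.42 °C

T_f ≈ 137.4 °C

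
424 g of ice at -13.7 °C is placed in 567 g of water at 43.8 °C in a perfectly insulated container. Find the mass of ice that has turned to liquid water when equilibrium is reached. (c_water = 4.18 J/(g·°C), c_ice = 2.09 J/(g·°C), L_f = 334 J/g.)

Water can give up m c ΔT = 567·4.18·43.8 = 103809 J before reaching 0 °C.
Of that, 424·2.09·13.7 = 12140 J goes to bring the ice to 0 °C, leaving 91668 J.
To melt every bit of ice: 424·334 = 141616 J.
Since 91668 < 141616 J, not all the ice melts; equilibrium is at 0 °C.
Mass melted = 91668/334 ≈ 274.5 g.

m_melted ≈ 274 g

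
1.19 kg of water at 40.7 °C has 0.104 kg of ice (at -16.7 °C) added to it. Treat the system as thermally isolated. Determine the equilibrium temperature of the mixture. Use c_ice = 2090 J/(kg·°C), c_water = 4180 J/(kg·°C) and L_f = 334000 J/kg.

Energy balance with sensible and latent terms:
ice -16.7→0 °C: 0.104×2090×16.7 = 3629.9; latent heat to melt: 0.104×334000 = 34736; warm the meltwater: 434.72 T; water: 4974.2(T − 40.7)
5408.9 T = 202450 − 38366 = 164084
T ≈ 30.34 °C. Since T > 0 °C, the all-ice-melts assumption holds.

T_f ≈ 30.3 °C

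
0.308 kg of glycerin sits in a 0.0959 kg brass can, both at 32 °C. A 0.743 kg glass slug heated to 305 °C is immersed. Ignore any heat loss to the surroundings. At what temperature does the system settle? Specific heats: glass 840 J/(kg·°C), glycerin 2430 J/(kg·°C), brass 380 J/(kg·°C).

T_f ≈ 152.9 °C

Net heat exchanged in the isolated system is zero:
0.743*840*(T − 305) + 0.308*2430*(T − 32) + 0.0959*380*(T − 32) = 0
624.12(T − 305) + 748.44(T − 32) + 36.44(T − 32) = 0
1409 T = 215473
T = 215473/1409 ≈ 152.93 °C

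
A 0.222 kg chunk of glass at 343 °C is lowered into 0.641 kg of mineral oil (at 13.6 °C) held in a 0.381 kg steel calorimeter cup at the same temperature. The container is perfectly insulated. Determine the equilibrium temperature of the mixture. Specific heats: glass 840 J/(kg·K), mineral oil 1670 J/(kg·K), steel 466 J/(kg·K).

T_f is the heat-capacity-weighted average of the initial temperatures:
T_f = (186.48·343 + 1070.5·13.6 + 177.55·13.6) / (186.48 + 1070.5 + 177.55)
    = 80936 / 1434.5 ≈ 56.42 °C

T_f ≈ 56.4 °C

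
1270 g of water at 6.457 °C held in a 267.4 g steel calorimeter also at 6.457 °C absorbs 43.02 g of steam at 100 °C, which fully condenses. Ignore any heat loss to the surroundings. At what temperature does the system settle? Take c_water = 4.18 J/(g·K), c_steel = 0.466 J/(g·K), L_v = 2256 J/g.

T_f ≈ 26.7 °C

Taking heat into each body as positive, Σ m c ΔT = 0:
steam→water at 100 °C releases m L_v = 43.02×2256 = 97053
  condensate cools 100→T: 43.02×4.18×(T − 100) = 179.82(T − 100)
  water warms: 1270×4.18×(T − 6.457) = 5308.6(T − 6.457)
  cup: 124.61(T − 6.457)
5613 T = 97053 + 17982 + 35082 = 150118
T ≈ 26.74 °C — below 100 °C, confirming all the steam condensed.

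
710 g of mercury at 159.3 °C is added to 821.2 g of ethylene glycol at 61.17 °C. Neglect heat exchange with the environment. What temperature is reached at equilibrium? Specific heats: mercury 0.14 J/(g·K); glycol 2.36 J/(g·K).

T_f ≈ 66.0 °C

With ΣQ=0 the equilibrium temperature is the m·c-weighted mean:
T_f = (99.4×159.3 + 1938×61.17) / (99.4 + 1938)
    = 134384 / 2037.4 ≈ 65.96 °C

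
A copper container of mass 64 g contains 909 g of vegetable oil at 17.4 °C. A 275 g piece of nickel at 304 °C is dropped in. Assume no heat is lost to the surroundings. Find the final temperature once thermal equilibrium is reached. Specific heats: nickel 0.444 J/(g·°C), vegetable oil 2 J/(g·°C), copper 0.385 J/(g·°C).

T_f ≈ 35.2 °C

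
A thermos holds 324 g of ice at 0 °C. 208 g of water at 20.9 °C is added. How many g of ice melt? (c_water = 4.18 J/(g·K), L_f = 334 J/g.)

m_melted ≈ 54.4 g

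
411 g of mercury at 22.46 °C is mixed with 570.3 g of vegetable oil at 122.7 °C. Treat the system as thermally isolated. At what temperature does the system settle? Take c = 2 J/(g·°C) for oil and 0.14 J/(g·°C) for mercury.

T_f ≈ 117.9 °C

Heat lost by the oil equals heat gained by the mercury:
570.3×2×(122.7 − T) = 411×0.14×(T − 22.46)
1140.6(122.7 − T) = 57.54(T − 22.46)
1198.1 T = 141244  ⇒  T ≈ 117.89 °C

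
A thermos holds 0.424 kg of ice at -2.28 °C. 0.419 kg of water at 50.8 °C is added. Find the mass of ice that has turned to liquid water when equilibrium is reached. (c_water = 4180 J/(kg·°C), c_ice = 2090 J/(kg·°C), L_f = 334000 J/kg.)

m_melted ≈ 0.26 kg

Cooling the water to 0 °C releases 0.419×4180×50.8 = 88972 J.
Of that, 0.424×2090×2.28 = 2020.4 J goes to bring the ice to 0 °C, leaving 86952 J.
Fully melting the ice requires m_ice L_f = 0.424×334000 = 141616 J.
Since 86952 < 141616 J, not all the ice melts; equilibrium is at 0 °C.
m_melt = 86952 / L_f = 0.2603 kg.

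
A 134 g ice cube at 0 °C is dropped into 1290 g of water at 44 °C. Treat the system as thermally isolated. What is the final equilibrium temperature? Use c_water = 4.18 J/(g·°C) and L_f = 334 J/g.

T_f ≈ 32.3 °C

Conservation of energy gives ΣQ = 0:
melt ice: 134×334 = 44756
  meltwater 0→T: 134×4.18×T = 560.12 T
  water: 5392.2(T − 44)
5952.3 T = 237257 − 44756 = 192501
T ≈ 32.34 °C (positive, so assuming full melt was valid).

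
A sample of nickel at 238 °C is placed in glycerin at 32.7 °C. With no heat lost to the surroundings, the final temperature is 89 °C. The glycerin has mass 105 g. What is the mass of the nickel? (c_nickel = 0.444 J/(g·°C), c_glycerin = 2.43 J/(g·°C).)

Heat lost by the nickel = heat gained by the glycerin:
m·0.444·(238 − 89) = 105·2.43·(89 − 32.7)
66.16 m = 14365  ⇒  m ≈ 217.1 g

m ≈ 217 g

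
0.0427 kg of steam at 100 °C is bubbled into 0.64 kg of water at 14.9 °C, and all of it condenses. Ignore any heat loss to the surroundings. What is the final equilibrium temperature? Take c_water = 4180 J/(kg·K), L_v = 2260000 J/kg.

T_f ≈ 54.0 °C

Setting the total heat transfer to zero:
condense steam: −0.0427×2260000 = −96502; condensate cools 100→T: 0.0427×4180×(T − 100) = 178.49(T − 100); water warms: 0.64×4180×(T − 14.9) = 2675.2(T − 14.9)
2853.7 T = 96502 + 17849 + 39860 = 154211
T ≈ 54.04 °C (< 100 °C, so full condensation is consistent).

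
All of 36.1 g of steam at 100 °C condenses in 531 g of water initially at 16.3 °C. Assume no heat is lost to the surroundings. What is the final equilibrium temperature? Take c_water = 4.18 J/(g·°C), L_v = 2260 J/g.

T_f ≈ 56.0 °C

Setting the total heat transfer to zero:
latent heat released on condensation: 36.1×2260 = 81586
  condensate cools 100→T: 36.1×4.18×(T − 100) = 150.9(T − 100)
  water warms: 531×4.18×(T − 16.3) = 2219.6(T − 16.3)
2370.5 T = 81586 + 15090 + 36179 = 132855
T ≈ 56.05 °C (< 100 °C, so full condensation is consistent).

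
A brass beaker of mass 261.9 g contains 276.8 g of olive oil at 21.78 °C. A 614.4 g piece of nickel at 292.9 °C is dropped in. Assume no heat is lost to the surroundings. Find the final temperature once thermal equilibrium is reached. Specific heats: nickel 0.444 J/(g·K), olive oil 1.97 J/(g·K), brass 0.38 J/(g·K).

Heat gained plus heat lost sum to zero:
614.4*0.444*(T − 292.9) + 276.8*1.97*(T − 21.78) + 261.9*0.38*(T − 21.78) = 0
272.79(T − 292.9) + 545.3(T − 21.78) + 99.52(T − 21.78) = 0
(272.79 + 545.3 + 99.52) T = 272.79*292.9 + 545.3*21.78 + 99.52*21.78
T = 93945 / 917.61 = 102 °C

T_f ≈ 102.4 °C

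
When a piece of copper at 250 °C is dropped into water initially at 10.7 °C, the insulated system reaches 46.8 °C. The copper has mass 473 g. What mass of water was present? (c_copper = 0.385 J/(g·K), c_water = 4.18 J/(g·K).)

m ≈ 245 g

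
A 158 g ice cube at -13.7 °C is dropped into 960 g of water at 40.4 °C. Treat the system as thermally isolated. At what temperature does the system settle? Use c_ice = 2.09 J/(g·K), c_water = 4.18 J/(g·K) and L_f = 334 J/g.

T_f ≈ 22.4 °C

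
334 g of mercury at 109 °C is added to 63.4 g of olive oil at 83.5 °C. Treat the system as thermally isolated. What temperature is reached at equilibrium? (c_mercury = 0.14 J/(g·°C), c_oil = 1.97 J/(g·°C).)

T_f ≈ 90.4 °C

|Q_mercury| = |Q_oil|:
334*0.14*(109 − T) = 63.4*1.97*(T − 83.5)
46.76(109 − T) = 124.9(T − 83.5)
171.66 T = 15526  ⇒  T ≈ 90.45 °C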